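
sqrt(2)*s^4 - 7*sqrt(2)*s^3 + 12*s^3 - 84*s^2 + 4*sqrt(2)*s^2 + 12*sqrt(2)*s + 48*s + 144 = (s - 6)*(s - 2)*(s + 6*sqrt(2))*(sqrt(2)*s + sqrt(2))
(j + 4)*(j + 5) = j^2 + 9*j + 20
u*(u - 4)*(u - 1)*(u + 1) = u^4 - 4*u^3 - u^2 + 4*u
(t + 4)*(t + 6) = t^2 + 10*t + 24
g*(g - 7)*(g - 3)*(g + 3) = g^4 - 7*g^3 - 9*g^2 + 63*g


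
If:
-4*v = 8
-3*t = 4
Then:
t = -4/3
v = -2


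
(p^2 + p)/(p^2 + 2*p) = (p + 1)/(p + 2)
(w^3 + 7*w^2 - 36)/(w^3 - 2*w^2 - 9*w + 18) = (w + 6)/(w - 3)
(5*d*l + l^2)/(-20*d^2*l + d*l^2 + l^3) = -1/(4*d - l)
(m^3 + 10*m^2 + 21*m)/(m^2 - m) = (m^2 + 10*m + 21)/(m - 1)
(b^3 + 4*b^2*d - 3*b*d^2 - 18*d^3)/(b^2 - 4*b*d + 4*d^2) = (b^2 + 6*b*d + 9*d^2)/(b - 2*d)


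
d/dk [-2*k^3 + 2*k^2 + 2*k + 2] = -6*k^2 + 4*k + 2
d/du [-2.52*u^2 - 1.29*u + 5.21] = -5.04*u - 1.29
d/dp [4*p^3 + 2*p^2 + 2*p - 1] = 12*p^2 + 4*p + 2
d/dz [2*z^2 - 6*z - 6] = 4*z - 6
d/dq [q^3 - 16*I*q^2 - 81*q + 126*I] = 3*q^2 - 32*I*q - 81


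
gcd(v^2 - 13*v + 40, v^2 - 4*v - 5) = v - 5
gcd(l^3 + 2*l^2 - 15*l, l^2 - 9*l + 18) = l - 3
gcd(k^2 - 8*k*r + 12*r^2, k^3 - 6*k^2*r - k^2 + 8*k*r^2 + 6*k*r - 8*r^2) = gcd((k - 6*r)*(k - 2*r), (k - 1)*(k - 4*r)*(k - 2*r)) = -k + 2*r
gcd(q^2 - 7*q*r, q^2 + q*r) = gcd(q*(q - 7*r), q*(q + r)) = q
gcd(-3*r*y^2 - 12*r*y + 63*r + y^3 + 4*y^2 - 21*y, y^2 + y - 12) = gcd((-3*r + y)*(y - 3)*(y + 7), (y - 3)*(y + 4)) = y - 3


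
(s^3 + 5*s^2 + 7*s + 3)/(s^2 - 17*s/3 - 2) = 3*(s^3 + 5*s^2 + 7*s + 3)/(3*s^2 - 17*s - 6)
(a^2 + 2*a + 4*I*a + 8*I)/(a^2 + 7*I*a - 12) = (a + 2)/(a + 3*I)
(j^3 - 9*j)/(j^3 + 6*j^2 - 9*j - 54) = j/(j + 6)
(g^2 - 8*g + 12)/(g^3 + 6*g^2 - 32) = (g - 6)/(g^2 + 8*g + 16)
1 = 1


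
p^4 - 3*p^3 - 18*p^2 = p^2*(p - 6)*(p + 3)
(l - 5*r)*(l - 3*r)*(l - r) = l^3 - 9*l^2*r + 23*l*r^2 - 15*r^3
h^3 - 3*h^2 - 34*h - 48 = (h - 8)*(h + 2)*(h + 3)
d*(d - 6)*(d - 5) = d^3 - 11*d^2 + 30*d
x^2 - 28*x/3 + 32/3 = (x - 8)*(x - 4/3)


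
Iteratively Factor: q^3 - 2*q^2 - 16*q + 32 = (q - 4)*(q^2 + 2*q - 8) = (q - 4)*(q - 2)*(q + 4)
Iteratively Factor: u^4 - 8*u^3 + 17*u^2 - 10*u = (u - 2)*(u^3 - 6*u^2 + 5*u) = u*(u - 2)*(u^2 - 6*u + 5) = u*(u - 2)*(u - 1)*(u - 5)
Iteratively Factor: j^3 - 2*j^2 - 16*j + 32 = (j + 4)*(j^2 - 6*j + 8) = (j - 4)*(j + 4)*(j - 2)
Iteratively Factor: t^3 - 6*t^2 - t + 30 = (t - 5)*(t^2 - t - 6) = (t - 5)*(t - 3)*(t + 2)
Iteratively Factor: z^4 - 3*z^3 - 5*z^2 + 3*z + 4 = (z - 1)*(z^3 - 2*z^2 - 7*z - 4) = (z - 1)*(z + 1)*(z^2 - 3*z - 4) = (z - 1)*(z + 1)^2*(z - 4)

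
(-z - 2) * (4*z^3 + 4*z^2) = -4*z^4 - 12*z^3 - 8*z^2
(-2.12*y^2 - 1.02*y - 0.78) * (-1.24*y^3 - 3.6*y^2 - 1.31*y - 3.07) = 2.6288*y^5 + 8.8968*y^4 + 7.4164*y^3 + 10.6526*y^2 + 4.1532*y + 2.3946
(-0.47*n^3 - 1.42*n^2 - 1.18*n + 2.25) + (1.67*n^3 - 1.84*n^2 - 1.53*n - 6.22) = 1.2*n^3 - 3.26*n^2 - 2.71*n - 3.97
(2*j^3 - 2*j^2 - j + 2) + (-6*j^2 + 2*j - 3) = 2*j^3 - 8*j^2 + j - 1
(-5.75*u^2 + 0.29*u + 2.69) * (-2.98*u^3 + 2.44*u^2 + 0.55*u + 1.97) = 17.135*u^5 - 14.8942*u^4 - 10.4711*u^3 - 4.6044*u^2 + 2.0508*u + 5.2993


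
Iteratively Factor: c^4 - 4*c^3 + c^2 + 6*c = (c)*(c^3 - 4*c^2 + c + 6) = c*(c - 2)*(c^2 - 2*c - 3) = c*(c - 2)*(c + 1)*(c - 3)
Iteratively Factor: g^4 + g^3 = (g)*(g^3 + g^2) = g^2*(g^2 + g) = g^2*(g + 1)*(g)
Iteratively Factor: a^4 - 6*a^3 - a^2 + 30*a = (a - 3)*(a^3 - 3*a^2 - 10*a) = (a - 5)*(a - 3)*(a^2 + 2*a) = a*(a - 5)*(a - 3)*(a + 2)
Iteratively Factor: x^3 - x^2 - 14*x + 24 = (x - 2)*(x^2 + x - 12) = (x - 2)*(x + 4)*(x - 3)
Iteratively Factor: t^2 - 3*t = (t - 3)*(t)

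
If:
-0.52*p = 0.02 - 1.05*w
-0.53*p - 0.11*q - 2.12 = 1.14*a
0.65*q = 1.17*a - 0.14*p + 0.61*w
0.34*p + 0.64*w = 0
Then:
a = -1.58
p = -0.02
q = -2.83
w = 0.01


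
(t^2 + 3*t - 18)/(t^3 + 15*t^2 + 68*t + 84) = (t - 3)/(t^2 + 9*t + 14)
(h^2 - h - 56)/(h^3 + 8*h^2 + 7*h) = (h - 8)/(h*(h + 1))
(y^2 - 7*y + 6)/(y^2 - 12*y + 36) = (y - 1)/(y - 6)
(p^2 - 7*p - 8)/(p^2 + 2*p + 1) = (p - 8)/(p + 1)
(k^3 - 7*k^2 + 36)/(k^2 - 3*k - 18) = (k^2 - k - 6)/(k + 3)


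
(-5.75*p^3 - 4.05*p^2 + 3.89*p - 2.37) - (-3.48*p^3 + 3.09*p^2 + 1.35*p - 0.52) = -2.27*p^3 - 7.14*p^2 + 2.54*p - 1.85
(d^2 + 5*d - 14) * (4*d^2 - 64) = 4*d^4 + 20*d^3 - 120*d^2 - 320*d + 896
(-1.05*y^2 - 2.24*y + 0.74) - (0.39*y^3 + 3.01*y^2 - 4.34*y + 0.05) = -0.39*y^3 - 4.06*y^2 + 2.1*y + 0.69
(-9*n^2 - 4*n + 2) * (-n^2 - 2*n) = 9*n^4 + 22*n^3 + 6*n^2 - 4*n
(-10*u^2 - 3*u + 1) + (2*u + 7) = -10*u^2 - u + 8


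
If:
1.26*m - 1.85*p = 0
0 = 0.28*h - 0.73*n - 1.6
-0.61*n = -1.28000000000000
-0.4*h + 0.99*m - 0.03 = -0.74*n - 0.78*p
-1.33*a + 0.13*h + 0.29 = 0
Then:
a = 1.31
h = 11.19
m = 1.94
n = 2.10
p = 1.32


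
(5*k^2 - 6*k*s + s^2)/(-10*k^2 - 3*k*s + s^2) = (-k + s)/(2*k + s)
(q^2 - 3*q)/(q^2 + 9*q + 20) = q*(q - 3)/(q^2 + 9*q + 20)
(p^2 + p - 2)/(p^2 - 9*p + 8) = (p + 2)/(p - 8)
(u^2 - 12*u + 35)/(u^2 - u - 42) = (u - 5)/(u + 6)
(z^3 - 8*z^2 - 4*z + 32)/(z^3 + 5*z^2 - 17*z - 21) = (z^3 - 8*z^2 - 4*z + 32)/(z^3 + 5*z^2 - 17*z - 21)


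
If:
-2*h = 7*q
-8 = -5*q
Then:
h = -28/5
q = 8/5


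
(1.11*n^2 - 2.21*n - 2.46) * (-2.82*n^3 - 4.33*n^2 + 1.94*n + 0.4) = -3.1302*n^5 + 1.4259*n^4 + 18.6599*n^3 + 6.8084*n^2 - 5.6564*n - 0.984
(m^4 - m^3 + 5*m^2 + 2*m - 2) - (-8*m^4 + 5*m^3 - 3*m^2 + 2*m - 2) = 9*m^4 - 6*m^3 + 8*m^2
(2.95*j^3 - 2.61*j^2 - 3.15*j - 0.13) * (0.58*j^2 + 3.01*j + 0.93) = 1.711*j^5 + 7.3657*j^4 - 6.9396*j^3 - 11.9842*j^2 - 3.3208*j - 0.1209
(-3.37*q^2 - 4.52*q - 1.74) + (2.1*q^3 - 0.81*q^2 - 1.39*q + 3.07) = 2.1*q^3 - 4.18*q^2 - 5.91*q + 1.33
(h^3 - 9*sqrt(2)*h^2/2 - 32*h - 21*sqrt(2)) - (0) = h^3 - 9*sqrt(2)*h^2/2 - 32*h - 21*sqrt(2)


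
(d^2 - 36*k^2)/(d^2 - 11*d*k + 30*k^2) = (d + 6*k)/(d - 5*k)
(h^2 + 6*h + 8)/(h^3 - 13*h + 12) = (h + 2)/(h^2 - 4*h + 3)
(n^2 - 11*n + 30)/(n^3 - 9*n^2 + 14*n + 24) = (n - 5)/(n^2 - 3*n - 4)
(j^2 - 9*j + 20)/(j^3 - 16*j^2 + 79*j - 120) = (j - 4)/(j^2 - 11*j + 24)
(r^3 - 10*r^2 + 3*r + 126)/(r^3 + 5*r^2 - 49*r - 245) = (r^2 - 3*r - 18)/(r^2 + 12*r + 35)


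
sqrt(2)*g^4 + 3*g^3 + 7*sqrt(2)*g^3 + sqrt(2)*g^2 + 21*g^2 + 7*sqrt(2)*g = g*(g + 7)*(g + sqrt(2))*(sqrt(2)*g + 1)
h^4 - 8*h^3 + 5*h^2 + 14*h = h*(h - 7)*(h - 2)*(h + 1)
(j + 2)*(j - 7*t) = j^2 - 7*j*t + 2*j - 14*t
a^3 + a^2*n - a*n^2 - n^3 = (a - n)*(a + n)^2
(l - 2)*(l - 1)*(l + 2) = l^3 - l^2 - 4*l + 4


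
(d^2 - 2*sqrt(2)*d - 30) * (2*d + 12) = 2*d^3 - 4*sqrt(2)*d^2 + 12*d^2 - 60*d - 24*sqrt(2)*d - 360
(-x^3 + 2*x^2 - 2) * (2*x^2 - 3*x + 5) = -2*x^5 + 7*x^4 - 11*x^3 + 6*x^2 + 6*x - 10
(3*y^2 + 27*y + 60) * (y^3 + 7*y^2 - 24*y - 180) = 3*y^5 + 48*y^4 + 177*y^3 - 768*y^2 - 6300*y - 10800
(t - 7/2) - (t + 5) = -17/2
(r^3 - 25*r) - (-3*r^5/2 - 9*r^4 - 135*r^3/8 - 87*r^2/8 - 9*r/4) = 3*r^5/2 + 9*r^4 + 143*r^3/8 + 87*r^2/8 - 91*r/4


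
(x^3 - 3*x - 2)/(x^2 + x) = x - 1 - 2/x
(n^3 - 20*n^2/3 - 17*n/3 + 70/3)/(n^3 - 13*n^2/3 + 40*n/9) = 3*(n^2 - 5*n - 14)/(n*(3*n - 8))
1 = 1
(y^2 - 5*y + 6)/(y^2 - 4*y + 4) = (y - 3)/(y - 2)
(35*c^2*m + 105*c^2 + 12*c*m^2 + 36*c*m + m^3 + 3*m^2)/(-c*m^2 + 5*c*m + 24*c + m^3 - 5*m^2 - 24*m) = (-35*c^2 - 12*c*m - m^2)/(c*m - 8*c - m^2 + 8*m)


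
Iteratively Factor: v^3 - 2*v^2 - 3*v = (v - 3)*(v^2 + v) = v*(v - 3)*(v + 1)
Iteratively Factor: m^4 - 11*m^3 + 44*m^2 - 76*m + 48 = (m - 2)*(m^3 - 9*m^2 + 26*m - 24) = (m - 4)*(m - 2)*(m^2 - 5*m + 6) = (m - 4)*(m - 2)^2*(m - 3)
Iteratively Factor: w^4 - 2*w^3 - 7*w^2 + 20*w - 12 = (w - 2)*(w^3 - 7*w + 6) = (w - 2)^2*(w^2 + 2*w - 3) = (w - 2)^2*(w - 1)*(w + 3)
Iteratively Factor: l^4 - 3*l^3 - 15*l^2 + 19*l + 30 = (l + 1)*(l^3 - 4*l^2 - 11*l + 30) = (l - 5)*(l + 1)*(l^2 + l - 6) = (l - 5)*(l - 2)*(l + 1)*(l + 3)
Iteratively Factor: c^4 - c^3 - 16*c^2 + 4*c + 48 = (c - 2)*(c^3 + c^2 - 14*c - 24) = (c - 2)*(c + 2)*(c^2 - c - 12) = (c - 2)*(c + 2)*(c + 3)*(c - 4)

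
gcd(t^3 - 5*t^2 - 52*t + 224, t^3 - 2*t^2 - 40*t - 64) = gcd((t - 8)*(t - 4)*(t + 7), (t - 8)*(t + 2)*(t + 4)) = t - 8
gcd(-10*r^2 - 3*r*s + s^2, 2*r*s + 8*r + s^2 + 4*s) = 2*r + s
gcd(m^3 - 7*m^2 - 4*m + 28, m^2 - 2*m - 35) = m - 7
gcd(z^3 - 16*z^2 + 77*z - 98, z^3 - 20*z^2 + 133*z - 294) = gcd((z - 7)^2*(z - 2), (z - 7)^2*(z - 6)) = z^2 - 14*z + 49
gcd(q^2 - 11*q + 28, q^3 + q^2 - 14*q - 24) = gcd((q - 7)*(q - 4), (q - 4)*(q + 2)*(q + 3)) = q - 4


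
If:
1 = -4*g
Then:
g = -1/4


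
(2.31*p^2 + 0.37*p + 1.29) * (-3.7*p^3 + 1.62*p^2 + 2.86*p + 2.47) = -8.547*p^5 + 2.3732*p^4 + 2.433*p^3 + 8.8537*p^2 + 4.6033*p + 3.1863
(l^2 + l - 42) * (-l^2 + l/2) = -l^4 - l^3/2 + 85*l^2/2 - 21*l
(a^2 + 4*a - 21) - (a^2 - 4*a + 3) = 8*a - 24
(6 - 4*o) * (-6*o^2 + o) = 24*o^3 - 40*o^2 + 6*o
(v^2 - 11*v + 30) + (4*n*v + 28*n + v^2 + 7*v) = 4*n*v + 28*n + 2*v^2 - 4*v + 30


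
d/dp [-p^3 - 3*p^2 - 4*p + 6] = -3*p^2 - 6*p - 4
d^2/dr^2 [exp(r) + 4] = exp(r)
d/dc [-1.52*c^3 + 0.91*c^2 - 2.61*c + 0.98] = -4.56*c^2 + 1.82*c - 2.61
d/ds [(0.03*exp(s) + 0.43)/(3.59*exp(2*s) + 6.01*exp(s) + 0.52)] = (-(0.03*exp(s) + 0.43)*(7.18*exp(s) + 6.01) + 0.1077*exp(2*s) + 0.1803*exp(s) + 0.0156)*exp(s)/(3.59*exp(2*s) + 6.01*exp(s) + 0.52)^2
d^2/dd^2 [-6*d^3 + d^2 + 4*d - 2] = 2 - 36*d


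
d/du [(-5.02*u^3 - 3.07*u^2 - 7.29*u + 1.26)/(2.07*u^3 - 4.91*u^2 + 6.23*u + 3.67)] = (-3.5527136788005e-15*u^5 + 31.0031*u^4 - 32.3686*u^3 - 118.0148*u^2 - 10.1606*u - 34.6041)/(4.2849*u^6 - 20.3274*u^5 + 49.9003*u^4 - 45.9848*u^3 + 2.77350000000001*u^2 + 45.7282*u + 13.4689)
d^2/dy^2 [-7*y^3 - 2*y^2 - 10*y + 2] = -42*y - 4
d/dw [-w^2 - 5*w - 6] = -2*w - 5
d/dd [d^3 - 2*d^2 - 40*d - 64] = 3*d^2 - 4*d - 40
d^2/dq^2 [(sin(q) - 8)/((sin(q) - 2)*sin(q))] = (-sin(q)^2 + 30*sin(q) - 46 - 16/sin(q) + 96/sin(q)^2 - 64/sin(q)^3)/(sin(q) - 2)^3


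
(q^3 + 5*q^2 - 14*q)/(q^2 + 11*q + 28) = q*(q - 2)/(q + 4)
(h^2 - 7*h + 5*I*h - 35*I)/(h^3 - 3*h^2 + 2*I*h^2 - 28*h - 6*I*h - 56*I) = (h + 5*I)/(h^2 + 2*h*(2 + I) + 8*I)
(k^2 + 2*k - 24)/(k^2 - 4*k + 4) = (k^2 + 2*k - 24)/(k^2 - 4*k + 4)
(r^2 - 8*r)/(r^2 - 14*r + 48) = r/(r - 6)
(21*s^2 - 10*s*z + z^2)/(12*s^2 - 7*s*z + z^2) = (-7*s + z)/(-4*s + z)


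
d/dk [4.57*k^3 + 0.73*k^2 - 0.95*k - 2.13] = 13.71*k^2 + 1.46*k - 0.95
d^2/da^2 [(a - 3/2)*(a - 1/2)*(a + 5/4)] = 6*a - 3/2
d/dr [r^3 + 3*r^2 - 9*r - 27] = 3*r^2 + 6*r - 9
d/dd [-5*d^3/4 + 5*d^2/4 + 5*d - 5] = -15*d^2/4 + 5*d/2 + 5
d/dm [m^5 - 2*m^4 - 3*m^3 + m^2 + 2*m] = 5*m^4 - 8*m^3 - 9*m^2 + 2*m + 2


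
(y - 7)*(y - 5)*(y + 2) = y^3 - 10*y^2 + 11*y + 70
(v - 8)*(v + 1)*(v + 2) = v^3 - 5*v^2 - 22*v - 16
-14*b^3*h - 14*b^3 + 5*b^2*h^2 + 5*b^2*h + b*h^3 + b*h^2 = (-2*b + h)*(7*b + h)*(b*h + b)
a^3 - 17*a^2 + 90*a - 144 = (a - 8)*(a - 6)*(a - 3)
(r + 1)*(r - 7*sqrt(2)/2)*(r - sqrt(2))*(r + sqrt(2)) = r^4 - 7*sqrt(2)*r^3/2 + r^3 - 7*sqrt(2)*r^2/2 - 2*r^2 - 2*r + 7*sqrt(2)*r + 7*sqrt(2)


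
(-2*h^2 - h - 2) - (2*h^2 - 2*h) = -4*h^2 + h - 2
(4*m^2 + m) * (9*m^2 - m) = 36*m^4 + 5*m^3 - m^2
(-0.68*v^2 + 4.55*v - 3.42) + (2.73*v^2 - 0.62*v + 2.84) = 2.05*v^2 + 3.93*v - 0.58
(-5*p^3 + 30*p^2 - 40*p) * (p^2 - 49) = -5*p^5 + 30*p^4 + 205*p^3 - 1470*p^2 + 1960*p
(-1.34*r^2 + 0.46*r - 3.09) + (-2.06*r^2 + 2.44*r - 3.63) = -3.4*r^2 + 2.9*r - 6.72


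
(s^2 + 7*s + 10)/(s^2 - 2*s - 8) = (s + 5)/(s - 4)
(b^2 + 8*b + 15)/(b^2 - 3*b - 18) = (b + 5)/(b - 6)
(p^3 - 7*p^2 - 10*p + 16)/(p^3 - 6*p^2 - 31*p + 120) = (p^2 + p - 2)/(p^2 + 2*p - 15)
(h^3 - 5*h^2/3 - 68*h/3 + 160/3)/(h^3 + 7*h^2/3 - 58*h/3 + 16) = (h^2 + h - 20)/(h^2 + 5*h - 6)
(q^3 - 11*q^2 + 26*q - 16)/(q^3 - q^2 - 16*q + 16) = (q^2 - 10*q + 16)/(q^2 - 16)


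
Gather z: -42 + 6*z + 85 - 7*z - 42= 1 - z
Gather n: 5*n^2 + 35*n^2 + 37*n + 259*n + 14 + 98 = 40*n^2 + 296*n + 112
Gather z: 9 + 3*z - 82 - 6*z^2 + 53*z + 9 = -6*z^2 + 56*z - 64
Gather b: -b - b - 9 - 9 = -2*b - 18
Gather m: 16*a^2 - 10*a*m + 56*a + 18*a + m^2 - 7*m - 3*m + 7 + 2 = 16*a^2 + 74*a + m^2 + m*(-10*a - 10) + 9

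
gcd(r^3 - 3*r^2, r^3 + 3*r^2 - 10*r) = r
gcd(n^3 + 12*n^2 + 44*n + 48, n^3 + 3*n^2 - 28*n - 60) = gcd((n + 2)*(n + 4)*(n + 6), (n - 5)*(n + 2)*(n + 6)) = n^2 + 8*n + 12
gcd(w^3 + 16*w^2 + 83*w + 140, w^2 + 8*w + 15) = w + 5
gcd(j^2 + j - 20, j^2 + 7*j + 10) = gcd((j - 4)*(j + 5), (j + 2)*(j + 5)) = j + 5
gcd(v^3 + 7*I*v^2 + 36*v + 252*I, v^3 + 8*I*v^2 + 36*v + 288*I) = v^2 + 36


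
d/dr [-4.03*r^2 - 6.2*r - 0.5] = -8.06*r - 6.2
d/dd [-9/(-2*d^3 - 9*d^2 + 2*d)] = 18*(-3*d^2 - 9*d + 1)/(d^2*(2*d^2 + 9*d - 2)^2)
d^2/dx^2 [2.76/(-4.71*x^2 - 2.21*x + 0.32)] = (122.456232*x^2 + 57.458232*x - 2.76*(9.42*x + 2.21)*(18.84*x + 4.42) - 8.319744)/(4.71*x^2 + 2.21*x - 0.32)^3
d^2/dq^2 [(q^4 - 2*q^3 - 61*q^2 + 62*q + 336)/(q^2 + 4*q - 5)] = 2*(q^6 + 12*q^5 + 33*q^4 + 104*q^3 + 363*q^2 + 4812*q + 6771)/(q^6 + 12*q^5 + 33*q^4 - 56*q^3 - 165*q^2 + 300*q - 125)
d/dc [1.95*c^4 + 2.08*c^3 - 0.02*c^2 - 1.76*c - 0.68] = 7.8*c^3 + 6.24*c^2 - 0.04*c - 1.76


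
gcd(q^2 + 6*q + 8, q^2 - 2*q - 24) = q + 4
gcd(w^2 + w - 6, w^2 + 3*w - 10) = w - 2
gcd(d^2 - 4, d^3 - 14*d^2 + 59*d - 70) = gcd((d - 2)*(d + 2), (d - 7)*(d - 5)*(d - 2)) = d - 2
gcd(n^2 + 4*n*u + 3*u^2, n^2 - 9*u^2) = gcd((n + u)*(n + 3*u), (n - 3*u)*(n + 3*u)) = n + 3*u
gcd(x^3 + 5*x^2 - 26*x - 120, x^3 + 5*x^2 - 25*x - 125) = x - 5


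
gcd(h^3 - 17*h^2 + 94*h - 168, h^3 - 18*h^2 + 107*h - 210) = h^2 - 13*h + 42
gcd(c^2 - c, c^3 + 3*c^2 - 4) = c - 1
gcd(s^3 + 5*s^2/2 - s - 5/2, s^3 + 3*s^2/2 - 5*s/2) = s^2 + 3*s/2 - 5/2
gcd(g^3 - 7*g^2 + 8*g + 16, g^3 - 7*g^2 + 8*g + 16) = g^3 - 7*g^2 + 8*g + 16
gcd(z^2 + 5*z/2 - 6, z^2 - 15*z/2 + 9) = z - 3/2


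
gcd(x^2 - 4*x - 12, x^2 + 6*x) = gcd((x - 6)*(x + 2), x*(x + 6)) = 1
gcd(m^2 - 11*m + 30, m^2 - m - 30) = m - 6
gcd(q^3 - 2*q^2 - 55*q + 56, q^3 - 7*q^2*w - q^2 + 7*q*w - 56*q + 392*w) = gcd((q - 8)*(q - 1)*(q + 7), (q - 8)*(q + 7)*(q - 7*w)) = q^2 - q - 56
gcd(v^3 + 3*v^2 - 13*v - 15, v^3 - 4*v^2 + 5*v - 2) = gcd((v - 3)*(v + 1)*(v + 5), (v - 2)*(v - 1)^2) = 1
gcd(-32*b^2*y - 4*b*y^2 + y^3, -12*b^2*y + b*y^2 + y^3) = 4*b*y + y^2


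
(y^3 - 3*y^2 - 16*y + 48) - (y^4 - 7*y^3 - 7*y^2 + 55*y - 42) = -y^4 + 8*y^3 + 4*y^2 - 71*y + 90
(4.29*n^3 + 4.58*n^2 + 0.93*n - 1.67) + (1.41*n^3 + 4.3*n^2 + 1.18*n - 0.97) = 5.7*n^3 + 8.88*n^2 + 2.11*n - 2.64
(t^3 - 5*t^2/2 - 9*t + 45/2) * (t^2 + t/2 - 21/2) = t^5 - 2*t^4 - 83*t^3/4 + 177*t^2/4 + 423*t/4 - 945/4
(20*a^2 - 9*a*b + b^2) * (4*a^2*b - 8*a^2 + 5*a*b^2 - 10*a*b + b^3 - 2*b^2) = 80*a^4*b - 160*a^4 + 64*a^3*b^2 - 128*a^3*b - 21*a^2*b^3 + 42*a^2*b^2 - 4*a*b^4 + 8*a*b^3 + b^5 - 2*b^4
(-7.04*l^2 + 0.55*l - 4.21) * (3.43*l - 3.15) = -24.1472*l^3 + 24.0625*l^2 - 16.1728*l + 13.2615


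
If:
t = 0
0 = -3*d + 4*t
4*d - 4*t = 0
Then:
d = 0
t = 0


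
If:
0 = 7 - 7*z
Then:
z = 1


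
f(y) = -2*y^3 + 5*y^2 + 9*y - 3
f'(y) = -6*y^2 + 10*y + 9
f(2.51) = 19.46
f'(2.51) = -3.70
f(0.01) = -2.91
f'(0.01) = 9.10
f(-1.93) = 12.63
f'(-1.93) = -32.65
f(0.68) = 4.80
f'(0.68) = 13.03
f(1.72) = 17.10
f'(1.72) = 8.45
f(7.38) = -468.15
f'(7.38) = -243.99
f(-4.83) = 295.53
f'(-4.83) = -179.27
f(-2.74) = 51.02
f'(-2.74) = -63.45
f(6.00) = -201.00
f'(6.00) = -147.00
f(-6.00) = 555.00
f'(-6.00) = -267.00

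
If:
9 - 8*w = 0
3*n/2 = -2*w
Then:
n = -3/2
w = 9/8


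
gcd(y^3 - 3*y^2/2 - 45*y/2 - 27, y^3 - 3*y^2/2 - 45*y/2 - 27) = y^3 - 3*y^2/2 - 45*y/2 - 27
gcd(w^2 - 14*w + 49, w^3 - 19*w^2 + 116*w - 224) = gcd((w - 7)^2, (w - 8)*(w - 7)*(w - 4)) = w - 7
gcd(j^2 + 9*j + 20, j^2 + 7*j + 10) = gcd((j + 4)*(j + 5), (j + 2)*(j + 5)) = j + 5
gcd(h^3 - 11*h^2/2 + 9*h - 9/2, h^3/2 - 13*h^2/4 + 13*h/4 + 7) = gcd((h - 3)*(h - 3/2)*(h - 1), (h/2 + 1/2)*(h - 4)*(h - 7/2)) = 1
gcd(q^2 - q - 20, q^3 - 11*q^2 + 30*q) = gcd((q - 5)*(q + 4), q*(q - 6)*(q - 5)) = q - 5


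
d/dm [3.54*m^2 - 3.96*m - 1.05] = 7.08*m - 3.96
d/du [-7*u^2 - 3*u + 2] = -14*u - 3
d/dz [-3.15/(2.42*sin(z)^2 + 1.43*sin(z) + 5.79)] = (15.246*sin(z) + 4.5045)*cos(z)/(2.42*sin(z)^2 + 1.43*sin(z) + 5.79)^2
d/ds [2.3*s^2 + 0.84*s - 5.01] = 4.6*s + 0.84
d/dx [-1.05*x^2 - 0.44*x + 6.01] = -2.1*x - 0.44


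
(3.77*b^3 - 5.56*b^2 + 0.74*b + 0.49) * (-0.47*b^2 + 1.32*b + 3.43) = -1.7719*b^5 + 7.5896*b^4 + 5.2441*b^3 - 18.3243*b^2 + 3.185*b + 1.6807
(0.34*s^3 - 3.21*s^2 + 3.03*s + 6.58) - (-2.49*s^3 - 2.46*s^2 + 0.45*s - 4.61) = 2.83*s^3 - 0.75*s^2 + 2.58*s + 11.19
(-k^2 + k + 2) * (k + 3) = -k^3 - 2*k^2 + 5*k + 6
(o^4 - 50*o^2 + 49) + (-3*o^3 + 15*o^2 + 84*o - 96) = o^4 - 3*o^3 - 35*o^2 + 84*o - 47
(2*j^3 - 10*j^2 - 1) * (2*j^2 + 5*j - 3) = 4*j^5 - 10*j^4 - 56*j^3 + 28*j^2 - 5*j + 3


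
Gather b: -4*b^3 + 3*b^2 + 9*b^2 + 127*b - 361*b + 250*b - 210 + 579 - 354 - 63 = -4*b^3 + 12*b^2 + 16*b - 48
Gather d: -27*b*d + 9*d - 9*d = -27*b*d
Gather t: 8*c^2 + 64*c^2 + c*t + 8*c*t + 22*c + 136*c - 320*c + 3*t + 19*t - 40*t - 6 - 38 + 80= 72*c^2 - 162*c + t*(9*c - 18) + 36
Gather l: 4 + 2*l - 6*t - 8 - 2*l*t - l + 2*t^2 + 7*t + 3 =l*(1 - 2*t) + 2*t^2 + t - 1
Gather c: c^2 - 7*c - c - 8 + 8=c^2 - 8*c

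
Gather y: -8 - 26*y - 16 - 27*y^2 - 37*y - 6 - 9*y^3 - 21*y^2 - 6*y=-9*y^3 - 48*y^2 - 69*y - 30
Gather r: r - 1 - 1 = r - 2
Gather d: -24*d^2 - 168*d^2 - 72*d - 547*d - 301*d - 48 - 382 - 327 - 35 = -192*d^2 - 920*d - 792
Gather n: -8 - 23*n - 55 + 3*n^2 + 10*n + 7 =3*n^2 - 13*n - 56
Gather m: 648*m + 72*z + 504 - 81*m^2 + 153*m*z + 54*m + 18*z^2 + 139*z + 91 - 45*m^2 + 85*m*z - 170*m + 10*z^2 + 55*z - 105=-126*m^2 + m*(238*z + 532) + 28*z^2 + 266*z + 490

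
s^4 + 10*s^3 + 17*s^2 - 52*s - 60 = (s - 2)*(s + 1)*(s + 5)*(s + 6)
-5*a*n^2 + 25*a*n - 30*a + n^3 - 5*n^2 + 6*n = (-5*a + n)*(n - 3)*(n - 2)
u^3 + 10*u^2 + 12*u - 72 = (u - 2)*(u + 6)^2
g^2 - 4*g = g*(g - 4)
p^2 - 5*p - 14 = (p - 7)*(p + 2)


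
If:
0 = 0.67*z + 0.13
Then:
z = -0.19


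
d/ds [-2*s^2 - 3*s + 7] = -4*s - 3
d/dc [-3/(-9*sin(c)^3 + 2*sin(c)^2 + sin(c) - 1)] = 3*(-27*sin(c)^2 + 4*sin(c) + 1)*cos(c)/(9*sin(c)^3 - 2*sin(c)^2 - sin(c) + 1)^2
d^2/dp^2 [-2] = 0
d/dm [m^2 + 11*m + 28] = 2*m + 11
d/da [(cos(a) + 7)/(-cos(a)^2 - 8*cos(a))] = -(sin(a) + 56*sin(a)/cos(a)^2 + 14*tan(a))/(cos(a) + 8)^2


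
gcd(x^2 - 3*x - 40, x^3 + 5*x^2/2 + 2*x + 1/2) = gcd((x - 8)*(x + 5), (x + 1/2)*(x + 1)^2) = 1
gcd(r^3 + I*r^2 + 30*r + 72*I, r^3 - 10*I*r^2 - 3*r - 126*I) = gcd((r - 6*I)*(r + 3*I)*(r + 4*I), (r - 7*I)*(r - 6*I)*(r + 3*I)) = r^2 - 3*I*r + 18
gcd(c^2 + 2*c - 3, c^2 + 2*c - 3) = c^2 + 2*c - 3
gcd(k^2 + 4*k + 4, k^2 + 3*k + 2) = k + 2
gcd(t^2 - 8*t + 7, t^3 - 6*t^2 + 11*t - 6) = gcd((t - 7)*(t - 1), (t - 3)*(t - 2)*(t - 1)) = t - 1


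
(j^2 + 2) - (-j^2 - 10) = 2*j^2 + 12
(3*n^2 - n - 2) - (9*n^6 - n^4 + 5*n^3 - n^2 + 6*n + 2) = -9*n^6 + n^4 - 5*n^3 + 4*n^2 - 7*n - 4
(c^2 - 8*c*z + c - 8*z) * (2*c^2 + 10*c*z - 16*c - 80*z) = 2*c^4 - 6*c^3*z - 14*c^3 - 80*c^2*z^2 + 42*c^2*z - 16*c^2 + 560*c*z^2 + 48*c*z + 640*z^2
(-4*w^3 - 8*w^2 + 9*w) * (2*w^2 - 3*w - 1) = -8*w^5 - 4*w^4 + 46*w^3 - 19*w^2 - 9*w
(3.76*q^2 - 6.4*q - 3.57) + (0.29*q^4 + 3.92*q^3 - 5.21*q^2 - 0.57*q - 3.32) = 0.29*q^4 + 3.92*q^3 - 1.45*q^2 - 6.97*q - 6.89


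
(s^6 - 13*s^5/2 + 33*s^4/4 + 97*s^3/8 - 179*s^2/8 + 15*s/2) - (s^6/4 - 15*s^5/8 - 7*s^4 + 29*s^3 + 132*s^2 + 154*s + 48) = 3*s^6/4 - 37*s^5/8 + 61*s^4/4 - 135*s^3/8 - 1235*s^2/8 - 293*s/2 - 48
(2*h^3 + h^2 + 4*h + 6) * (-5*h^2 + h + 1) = -10*h^5 - 3*h^4 - 17*h^3 - 25*h^2 + 10*h + 6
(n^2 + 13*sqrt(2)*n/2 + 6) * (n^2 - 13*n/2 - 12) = n^4 - 13*n^3/2 + 13*sqrt(2)*n^3/2 - 169*sqrt(2)*n^2/4 - 6*n^2 - 78*sqrt(2)*n - 39*n - 72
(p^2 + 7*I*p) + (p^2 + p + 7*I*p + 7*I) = 2*p^2 + p + 14*I*p + 7*I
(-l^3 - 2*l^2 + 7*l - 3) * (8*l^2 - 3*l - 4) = -8*l^5 - 13*l^4 + 66*l^3 - 37*l^2 - 19*l + 12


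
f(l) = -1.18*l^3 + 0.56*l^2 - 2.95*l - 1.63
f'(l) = -3.54*l^2 + 1.12*l - 2.95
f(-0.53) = 0.27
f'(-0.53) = -4.54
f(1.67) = -10.49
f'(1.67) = -10.95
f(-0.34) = -0.52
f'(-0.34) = -3.74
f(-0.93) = 2.55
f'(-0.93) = -7.05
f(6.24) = -284.94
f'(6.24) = -133.80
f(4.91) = -142.29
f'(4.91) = -82.79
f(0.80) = -4.24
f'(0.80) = -4.32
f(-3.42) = 62.21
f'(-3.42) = -48.19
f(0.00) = -1.63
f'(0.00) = -2.95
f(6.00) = -254.05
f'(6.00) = -123.67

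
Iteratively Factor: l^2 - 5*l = (l)*(l - 5)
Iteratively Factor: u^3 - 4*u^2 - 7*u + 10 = (u - 5)*(u^2 + u - 2) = (u - 5)*(u + 2)*(u - 1)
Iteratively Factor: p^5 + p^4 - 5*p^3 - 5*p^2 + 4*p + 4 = (p - 1)*(p^4 + 2*p^3 - 3*p^2 - 8*p - 4) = (p - 2)*(p - 1)*(p^3 + 4*p^2 + 5*p + 2) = (p - 2)*(p - 1)*(p + 2)*(p^2 + 2*p + 1) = (p - 2)*(p - 1)*(p + 1)*(p + 2)*(p + 1)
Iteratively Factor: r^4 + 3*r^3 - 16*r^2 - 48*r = (r)*(r^3 + 3*r^2 - 16*r - 48) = r*(r + 3)*(r^2 - 16) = r*(r + 3)*(r + 4)*(r - 4)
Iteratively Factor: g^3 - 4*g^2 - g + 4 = (g + 1)*(g^2 - 5*g + 4) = (g - 4)*(g + 1)*(g - 1)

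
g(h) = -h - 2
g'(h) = -1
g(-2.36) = 0.36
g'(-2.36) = -1.00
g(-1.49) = -0.51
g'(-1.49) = -1.00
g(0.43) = -2.43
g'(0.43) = -1.00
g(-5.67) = 3.67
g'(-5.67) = -1.00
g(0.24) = -2.24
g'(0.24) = -1.00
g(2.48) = -4.48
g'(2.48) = -1.00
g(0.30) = -2.30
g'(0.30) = -1.00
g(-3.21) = 1.21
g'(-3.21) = -1.00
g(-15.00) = 13.00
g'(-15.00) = -1.00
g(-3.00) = 1.00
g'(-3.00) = -1.00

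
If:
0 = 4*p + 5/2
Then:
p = -5/8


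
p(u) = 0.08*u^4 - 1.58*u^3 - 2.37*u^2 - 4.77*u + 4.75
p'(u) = 0.32*u^3 - 4.74*u^2 - 4.74*u - 4.77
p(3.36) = -87.77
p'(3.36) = -62.07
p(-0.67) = 7.37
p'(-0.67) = -3.82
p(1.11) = -5.50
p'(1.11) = -15.43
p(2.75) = -54.57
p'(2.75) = -47.00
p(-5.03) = 221.07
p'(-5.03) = -141.58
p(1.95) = -24.12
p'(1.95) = -29.66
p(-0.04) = 4.94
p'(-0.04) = -4.59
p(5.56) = -290.15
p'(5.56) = -122.65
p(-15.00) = 8925.55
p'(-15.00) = -2080.17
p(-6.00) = 393.01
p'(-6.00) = -216.09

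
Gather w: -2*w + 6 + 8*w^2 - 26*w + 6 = 8*w^2 - 28*w + 12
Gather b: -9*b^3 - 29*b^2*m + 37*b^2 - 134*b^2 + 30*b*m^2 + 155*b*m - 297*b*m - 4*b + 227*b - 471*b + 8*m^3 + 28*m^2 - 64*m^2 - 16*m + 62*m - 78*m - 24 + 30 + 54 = -9*b^3 + b^2*(-29*m - 97) + b*(30*m^2 - 142*m - 248) + 8*m^3 - 36*m^2 - 32*m + 60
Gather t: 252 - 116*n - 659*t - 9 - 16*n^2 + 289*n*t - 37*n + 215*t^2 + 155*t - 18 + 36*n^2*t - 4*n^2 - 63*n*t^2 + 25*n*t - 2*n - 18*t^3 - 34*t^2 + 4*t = -20*n^2 - 155*n - 18*t^3 + t^2*(181 - 63*n) + t*(36*n^2 + 314*n - 500) + 225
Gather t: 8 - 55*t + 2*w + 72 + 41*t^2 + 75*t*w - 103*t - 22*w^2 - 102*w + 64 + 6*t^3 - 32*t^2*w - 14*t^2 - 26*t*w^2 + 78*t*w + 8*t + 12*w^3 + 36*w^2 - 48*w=6*t^3 + t^2*(27 - 32*w) + t*(-26*w^2 + 153*w - 150) + 12*w^3 + 14*w^2 - 148*w + 144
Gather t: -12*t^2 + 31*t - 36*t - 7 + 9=-12*t^2 - 5*t + 2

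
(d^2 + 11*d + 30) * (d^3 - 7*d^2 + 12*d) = d^5 + 4*d^4 - 35*d^3 - 78*d^2 + 360*d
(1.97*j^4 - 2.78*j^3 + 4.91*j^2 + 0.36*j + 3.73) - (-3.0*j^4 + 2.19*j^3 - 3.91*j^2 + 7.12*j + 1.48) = 4.97*j^4 - 4.97*j^3 + 8.82*j^2 - 6.76*j + 2.25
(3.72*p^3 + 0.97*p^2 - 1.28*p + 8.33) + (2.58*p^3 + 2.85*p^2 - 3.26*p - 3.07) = 6.3*p^3 + 3.82*p^2 - 4.54*p + 5.26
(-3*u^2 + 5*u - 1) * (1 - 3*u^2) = 9*u^4 - 15*u^3 + 5*u - 1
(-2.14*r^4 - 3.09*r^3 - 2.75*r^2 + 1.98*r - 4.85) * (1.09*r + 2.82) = -2.3326*r^5 - 9.4029*r^4 - 11.7113*r^3 - 5.5968*r^2 + 0.297099999999999*r - 13.677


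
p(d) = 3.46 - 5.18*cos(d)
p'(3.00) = 0.73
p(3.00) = 8.59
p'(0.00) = 0.00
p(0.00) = -1.72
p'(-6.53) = -1.27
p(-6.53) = -1.56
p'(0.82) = 3.79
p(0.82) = -0.07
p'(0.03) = 0.16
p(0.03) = -1.72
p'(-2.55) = -2.89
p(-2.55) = 7.76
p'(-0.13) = -0.67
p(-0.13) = -1.68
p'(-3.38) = 1.22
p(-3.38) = 8.49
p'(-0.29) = -1.48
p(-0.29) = -1.50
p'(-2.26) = -4.00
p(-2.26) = 6.75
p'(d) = 5.18*sin(d)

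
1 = 1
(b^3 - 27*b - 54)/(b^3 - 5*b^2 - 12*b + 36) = (b + 3)/(b - 2)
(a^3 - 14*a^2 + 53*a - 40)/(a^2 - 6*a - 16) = (a^2 - 6*a + 5)/(a + 2)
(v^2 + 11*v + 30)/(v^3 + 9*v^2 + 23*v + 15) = (v + 6)/(v^2 + 4*v + 3)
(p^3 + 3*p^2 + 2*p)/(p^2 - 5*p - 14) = p*(p + 1)/(p - 7)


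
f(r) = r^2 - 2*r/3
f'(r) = 2*r - 2/3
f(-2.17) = 6.16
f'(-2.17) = -5.01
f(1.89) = 2.31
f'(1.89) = 3.11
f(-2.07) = 5.66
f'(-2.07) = -4.81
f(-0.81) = 1.20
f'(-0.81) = -2.29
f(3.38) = 9.17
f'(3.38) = 6.09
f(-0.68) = 0.92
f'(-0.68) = -2.03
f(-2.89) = 10.28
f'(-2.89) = -6.45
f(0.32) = -0.11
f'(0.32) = -0.03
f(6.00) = 32.00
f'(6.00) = 11.33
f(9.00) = 75.00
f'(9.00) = 17.33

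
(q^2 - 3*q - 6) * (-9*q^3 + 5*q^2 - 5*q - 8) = -9*q^5 + 32*q^4 + 34*q^3 - 23*q^2 + 54*q + 48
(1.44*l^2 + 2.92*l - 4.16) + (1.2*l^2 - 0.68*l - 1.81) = 2.64*l^2 + 2.24*l - 5.97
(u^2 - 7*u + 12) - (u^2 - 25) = 37 - 7*u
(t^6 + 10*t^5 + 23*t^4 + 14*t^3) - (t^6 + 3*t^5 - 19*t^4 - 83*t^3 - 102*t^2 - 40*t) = 7*t^5 + 42*t^4 + 97*t^3 + 102*t^2 + 40*t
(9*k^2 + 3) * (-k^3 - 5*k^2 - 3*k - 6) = -9*k^5 - 45*k^4 - 30*k^3 - 69*k^2 - 9*k - 18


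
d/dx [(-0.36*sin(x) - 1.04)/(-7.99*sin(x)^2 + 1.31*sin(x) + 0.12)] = (-2.8764*sin(x)^2 - 16.6192*sin(x) + 1.3192)*cos(x)/(63.8401*sin(x)^4 - 20.9338*sin(x)^3 - 0.2015*sin(x)^2 + 0.3144*sin(x) + 0.0144)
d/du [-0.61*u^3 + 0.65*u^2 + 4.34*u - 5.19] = -1.83*u^2 + 1.3*u + 4.34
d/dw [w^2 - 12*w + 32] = 2*w - 12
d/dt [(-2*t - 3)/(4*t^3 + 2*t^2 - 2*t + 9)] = 4*(4*t^3 + 10*t^2 + 3*t - 6)/(16*t^6 + 16*t^5 - 12*t^4 + 64*t^3 + 40*t^2 - 36*t + 81)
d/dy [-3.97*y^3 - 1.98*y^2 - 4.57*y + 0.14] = -11.91*y^2 - 3.96*y - 4.57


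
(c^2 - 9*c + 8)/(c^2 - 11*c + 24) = (c - 1)/(c - 3)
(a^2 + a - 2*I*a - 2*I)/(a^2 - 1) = (a - 2*I)/(a - 1)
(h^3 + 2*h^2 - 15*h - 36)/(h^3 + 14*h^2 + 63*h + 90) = (h^2 - h - 12)/(h^2 + 11*h + 30)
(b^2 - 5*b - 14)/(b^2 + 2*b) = (b - 7)/b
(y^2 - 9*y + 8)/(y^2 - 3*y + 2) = (y - 8)/(y - 2)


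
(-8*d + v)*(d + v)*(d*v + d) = -8*d^3*v - 8*d^3 - 7*d^2*v^2 - 7*d^2*v + d*v^3 + d*v^2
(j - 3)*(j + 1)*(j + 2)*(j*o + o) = j^4*o + j^3*o - 7*j^2*o - 13*j*o - 6*o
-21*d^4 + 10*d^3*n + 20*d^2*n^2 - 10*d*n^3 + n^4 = (-7*d + n)*(-3*d + n)*(-d + n)*(d + n)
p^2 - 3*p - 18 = (p - 6)*(p + 3)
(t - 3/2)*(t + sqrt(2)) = t^2 - 3*t/2 + sqrt(2)*t - 3*sqrt(2)/2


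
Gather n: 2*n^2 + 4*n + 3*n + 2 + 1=2*n^2 + 7*n + 3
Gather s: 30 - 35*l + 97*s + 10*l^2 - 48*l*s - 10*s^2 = 10*l^2 - 35*l - 10*s^2 + s*(97 - 48*l) + 30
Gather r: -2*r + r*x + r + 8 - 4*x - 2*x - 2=r*(x - 1) - 6*x + 6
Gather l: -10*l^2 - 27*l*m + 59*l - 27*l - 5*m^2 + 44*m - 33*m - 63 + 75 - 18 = -10*l^2 + l*(32 - 27*m) - 5*m^2 + 11*m - 6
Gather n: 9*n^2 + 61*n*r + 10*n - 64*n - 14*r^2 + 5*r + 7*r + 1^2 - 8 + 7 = 9*n^2 + n*(61*r - 54) - 14*r^2 + 12*r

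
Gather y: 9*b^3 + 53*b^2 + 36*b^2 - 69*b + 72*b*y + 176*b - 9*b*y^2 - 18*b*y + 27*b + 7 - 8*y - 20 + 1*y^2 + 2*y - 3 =9*b^3 + 89*b^2 + 134*b + y^2*(1 - 9*b) + y*(54*b - 6) - 16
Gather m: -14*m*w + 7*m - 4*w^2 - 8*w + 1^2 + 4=m*(7 - 14*w) - 4*w^2 - 8*w + 5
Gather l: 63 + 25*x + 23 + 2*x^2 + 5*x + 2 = 2*x^2 + 30*x + 88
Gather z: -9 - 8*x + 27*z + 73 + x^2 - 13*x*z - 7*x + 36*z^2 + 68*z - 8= x^2 - 15*x + 36*z^2 + z*(95 - 13*x) + 56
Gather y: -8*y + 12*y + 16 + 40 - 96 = 4*y - 40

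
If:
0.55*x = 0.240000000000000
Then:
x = 0.44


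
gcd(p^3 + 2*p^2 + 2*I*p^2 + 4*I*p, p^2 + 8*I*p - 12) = p + 2*I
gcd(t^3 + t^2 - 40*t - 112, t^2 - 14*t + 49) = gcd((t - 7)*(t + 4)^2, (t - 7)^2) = t - 7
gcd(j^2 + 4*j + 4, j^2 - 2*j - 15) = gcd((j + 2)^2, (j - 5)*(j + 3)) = 1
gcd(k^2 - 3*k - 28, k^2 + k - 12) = k + 4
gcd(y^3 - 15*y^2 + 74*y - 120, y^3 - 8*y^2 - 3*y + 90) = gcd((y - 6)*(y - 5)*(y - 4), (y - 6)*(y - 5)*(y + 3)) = y^2 - 11*y + 30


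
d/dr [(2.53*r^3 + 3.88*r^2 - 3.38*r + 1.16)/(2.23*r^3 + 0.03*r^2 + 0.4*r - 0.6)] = (-8.5765*r^4 + 17.0988*r^3 - 10.661*r^2 - 4.7256*r + 1.564)/(4.9729*r^6 + 0.1338*r^5 + 1.7849*r^4 - 2.652*r^3 + 0.124*r^2 - 0.48*r + 0.36)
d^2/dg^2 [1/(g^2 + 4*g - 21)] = 2*(-g^2 - 4*g + 4*(g + 2)^2 + 21)/(g^2 + 4*g - 21)^3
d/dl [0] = 0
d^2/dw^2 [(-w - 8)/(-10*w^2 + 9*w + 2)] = 2*((-30*w - 71)*(-10*w^2 + 9*w + 2) - (w + 8)*(20*w - 9)^2)/(-10*w^2 + 9*w + 2)^3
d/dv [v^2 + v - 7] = 2*v + 1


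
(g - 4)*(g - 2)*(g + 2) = g^3 - 4*g^2 - 4*g + 16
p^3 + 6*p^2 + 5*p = p*(p + 1)*(p + 5)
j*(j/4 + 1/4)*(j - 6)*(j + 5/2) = j^4/4 - 5*j^3/8 - 37*j^2/8 - 15*j/4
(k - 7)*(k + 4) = k^2 - 3*k - 28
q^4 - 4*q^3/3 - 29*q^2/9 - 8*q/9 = q*(q - 8/3)*(q + 1/3)*(q + 1)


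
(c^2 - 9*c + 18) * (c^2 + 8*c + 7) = c^4 - c^3 - 47*c^2 + 81*c + 126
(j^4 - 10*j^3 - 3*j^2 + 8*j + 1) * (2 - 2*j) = -2*j^5 + 22*j^4 - 14*j^3 - 22*j^2 + 14*j + 2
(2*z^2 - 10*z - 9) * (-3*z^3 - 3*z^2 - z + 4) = -6*z^5 + 24*z^4 + 55*z^3 + 45*z^2 - 31*z - 36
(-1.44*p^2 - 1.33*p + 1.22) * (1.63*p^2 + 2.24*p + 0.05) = -2.3472*p^4 - 5.3935*p^3 - 1.0626*p^2 + 2.6663*p + 0.061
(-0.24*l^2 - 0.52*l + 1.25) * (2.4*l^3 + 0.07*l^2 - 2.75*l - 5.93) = -0.576*l^5 - 1.2648*l^4 + 3.6236*l^3 + 2.9407*l^2 - 0.3539*l - 7.4125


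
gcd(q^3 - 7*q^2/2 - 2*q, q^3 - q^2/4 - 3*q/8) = q^2 + q/2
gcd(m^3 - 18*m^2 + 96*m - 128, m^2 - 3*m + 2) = m - 2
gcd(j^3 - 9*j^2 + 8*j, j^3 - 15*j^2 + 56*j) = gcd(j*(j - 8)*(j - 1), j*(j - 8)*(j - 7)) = j^2 - 8*j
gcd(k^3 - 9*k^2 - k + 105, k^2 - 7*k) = k - 7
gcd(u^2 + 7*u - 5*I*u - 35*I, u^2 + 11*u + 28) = u + 7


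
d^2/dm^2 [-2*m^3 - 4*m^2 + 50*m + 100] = -12*m - 8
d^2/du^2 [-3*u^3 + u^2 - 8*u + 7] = 2 - 18*u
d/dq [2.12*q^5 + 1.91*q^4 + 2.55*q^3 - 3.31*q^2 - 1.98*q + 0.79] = 10.6*q^4 + 7.64*q^3 + 7.65*q^2 - 6.62*q - 1.98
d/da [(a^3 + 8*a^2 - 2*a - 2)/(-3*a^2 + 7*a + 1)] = (-3*a^4 + 14*a^3 + 53*a^2 + 4*a + 12)/(9*a^4 - 42*a^3 + 43*a^2 + 14*a + 1)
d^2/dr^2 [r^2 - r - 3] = 2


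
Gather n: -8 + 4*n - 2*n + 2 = 2*n - 6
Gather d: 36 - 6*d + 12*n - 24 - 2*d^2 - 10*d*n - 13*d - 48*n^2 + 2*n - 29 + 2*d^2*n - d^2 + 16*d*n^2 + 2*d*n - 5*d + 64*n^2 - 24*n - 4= d^2*(2*n - 3) + d*(16*n^2 - 8*n - 24) + 16*n^2 - 10*n - 21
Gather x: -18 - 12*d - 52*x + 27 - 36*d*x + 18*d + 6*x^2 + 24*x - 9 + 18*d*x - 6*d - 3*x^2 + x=3*x^2 + x*(-18*d - 27)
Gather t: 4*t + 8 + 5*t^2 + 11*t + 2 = 5*t^2 + 15*t + 10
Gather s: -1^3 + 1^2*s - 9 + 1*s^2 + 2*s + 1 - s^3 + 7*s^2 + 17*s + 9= -s^3 + 8*s^2 + 20*s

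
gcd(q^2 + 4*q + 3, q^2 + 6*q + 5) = q + 1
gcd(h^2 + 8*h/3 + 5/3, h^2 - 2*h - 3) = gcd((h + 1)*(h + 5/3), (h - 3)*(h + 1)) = h + 1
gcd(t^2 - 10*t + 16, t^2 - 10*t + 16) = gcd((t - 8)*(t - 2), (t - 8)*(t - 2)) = t^2 - 10*t + 16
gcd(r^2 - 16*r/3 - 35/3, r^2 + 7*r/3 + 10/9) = r + 5/3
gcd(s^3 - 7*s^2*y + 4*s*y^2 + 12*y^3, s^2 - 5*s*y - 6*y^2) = -s^2 + 5*s*y + 6*y^2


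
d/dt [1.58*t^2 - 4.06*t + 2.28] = 3.16*t - 4.06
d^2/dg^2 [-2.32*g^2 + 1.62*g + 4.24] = -4.64000000000000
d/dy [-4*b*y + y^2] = -4*b + 2*y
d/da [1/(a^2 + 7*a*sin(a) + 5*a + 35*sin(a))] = -(7*a*cos(a) + 2*a + 7*sin(a) + 35*cos(a) + 5)/((a + 5)^2*(a + 7*sin(a))^2)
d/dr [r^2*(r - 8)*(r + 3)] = r*(4*r^2 - 15*r - 48)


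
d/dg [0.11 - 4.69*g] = -4.69000000000000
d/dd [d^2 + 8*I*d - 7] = 2*d + 8*I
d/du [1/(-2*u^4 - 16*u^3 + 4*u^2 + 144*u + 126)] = 2*(u^3 + 6*u^2 - u - 18)/(-u^4 - 8*u^3 + 2*u^2 + 72*u + 63)^2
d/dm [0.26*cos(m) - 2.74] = -0.26*sin(m)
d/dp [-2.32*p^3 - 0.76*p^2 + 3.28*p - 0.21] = -6.96*p^2 - 1.52*p + 3.28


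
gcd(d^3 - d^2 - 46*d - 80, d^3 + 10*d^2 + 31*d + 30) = d^2 + 7*d + 10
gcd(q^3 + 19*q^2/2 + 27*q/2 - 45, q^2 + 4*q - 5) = q + 5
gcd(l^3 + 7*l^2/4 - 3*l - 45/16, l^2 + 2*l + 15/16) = l + 3/4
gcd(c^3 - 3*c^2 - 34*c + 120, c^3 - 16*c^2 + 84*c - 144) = c - 4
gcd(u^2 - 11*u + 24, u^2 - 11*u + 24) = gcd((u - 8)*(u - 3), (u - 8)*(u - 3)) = u^2 - 11*u + 24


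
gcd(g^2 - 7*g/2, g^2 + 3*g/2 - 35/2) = g - 7/2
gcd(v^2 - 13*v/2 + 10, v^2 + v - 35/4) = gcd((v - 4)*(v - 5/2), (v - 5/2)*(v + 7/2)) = v - 5/2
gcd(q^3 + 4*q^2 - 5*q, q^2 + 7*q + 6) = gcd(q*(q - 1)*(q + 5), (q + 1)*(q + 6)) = 1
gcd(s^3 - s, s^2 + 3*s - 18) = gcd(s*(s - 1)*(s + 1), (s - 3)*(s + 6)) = 1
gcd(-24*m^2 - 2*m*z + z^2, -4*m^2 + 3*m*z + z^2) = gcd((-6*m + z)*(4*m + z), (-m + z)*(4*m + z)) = 4*m + z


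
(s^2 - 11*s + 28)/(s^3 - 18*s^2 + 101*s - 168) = (s - 4)/(s^2 - 11*s + 24)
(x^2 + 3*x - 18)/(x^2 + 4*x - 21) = (x + 6)/(x + 7)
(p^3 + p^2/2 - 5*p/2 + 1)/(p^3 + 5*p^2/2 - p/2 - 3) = (2*p - 1)/(2*p + 3)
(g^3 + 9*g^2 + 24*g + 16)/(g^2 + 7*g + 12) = (g^2 + 5*g + 4)/(g + 3)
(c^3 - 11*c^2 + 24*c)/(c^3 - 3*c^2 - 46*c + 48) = c*(c - 3)/(c^2 + 5*c - 6)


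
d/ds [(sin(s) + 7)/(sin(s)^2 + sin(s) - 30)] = (-14*sin(s) + cos(s)^2 - 38)*cos(s)/(sin(s)^2 + sin(s) - 30)^2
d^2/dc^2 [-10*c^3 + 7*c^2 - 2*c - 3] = 14 - 60*c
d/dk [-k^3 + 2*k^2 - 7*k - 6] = -3*k^2 + 4*k - 7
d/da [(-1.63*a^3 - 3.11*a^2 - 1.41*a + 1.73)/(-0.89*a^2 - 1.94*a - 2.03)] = (1.4507*a^4 + 6.3244*a^3 + 14.7052*a^2 + 15.706*a + 6.2185)/(0.7921*a^4 + 3.4532*a^3 + 7.377*a^2 + 7.8764*a + 4.1209)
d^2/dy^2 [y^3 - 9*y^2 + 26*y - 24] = 6*y - 18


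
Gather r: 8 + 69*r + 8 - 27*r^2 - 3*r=-27*r^2 + 66*r + 16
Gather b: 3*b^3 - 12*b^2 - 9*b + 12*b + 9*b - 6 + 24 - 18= 3*b^3 - 12*b^2 + 12*b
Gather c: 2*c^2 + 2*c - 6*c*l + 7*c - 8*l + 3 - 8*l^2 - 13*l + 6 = 2*c^2 + c*(9 - 6*l) - 8*l^2 - 21*l + 9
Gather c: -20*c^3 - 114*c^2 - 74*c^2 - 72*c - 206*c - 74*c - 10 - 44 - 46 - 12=-20*c^3 - 188*c^2 - 352*c - 112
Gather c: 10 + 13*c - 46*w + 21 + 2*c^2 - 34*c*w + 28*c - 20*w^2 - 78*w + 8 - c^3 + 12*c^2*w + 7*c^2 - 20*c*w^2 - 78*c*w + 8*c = -c^3 + c^2*(12*w + 9) + c*(-20*w^2 - 112*w + 49) - 20*w^2 - 124*w + 39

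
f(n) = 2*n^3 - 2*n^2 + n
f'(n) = 6*n^2 - 4*n + 1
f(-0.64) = -1.98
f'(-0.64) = 6.02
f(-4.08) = -173.21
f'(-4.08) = 117.20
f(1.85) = 7.67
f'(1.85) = 14.14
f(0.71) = 0.42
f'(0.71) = 1.18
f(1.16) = 1.59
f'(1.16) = 4.43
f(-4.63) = -246.01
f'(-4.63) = 148.14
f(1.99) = 9.83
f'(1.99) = 16.80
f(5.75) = 319.84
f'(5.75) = 176.38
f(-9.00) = -1629.00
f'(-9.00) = 523.00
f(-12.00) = -3756.00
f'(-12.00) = 913.00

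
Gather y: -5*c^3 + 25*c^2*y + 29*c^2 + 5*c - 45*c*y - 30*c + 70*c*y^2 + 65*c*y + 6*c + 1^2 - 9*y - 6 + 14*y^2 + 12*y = -5*c^3 + 29*c^2 - 19*c + y^2*(70*c + 14) + y*(25*c^2 + 20*c + 3) - 5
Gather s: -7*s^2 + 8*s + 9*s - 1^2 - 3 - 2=-7*s^2 + 17*s - 6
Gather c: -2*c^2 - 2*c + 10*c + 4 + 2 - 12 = -2*c^2 + 8*c - 6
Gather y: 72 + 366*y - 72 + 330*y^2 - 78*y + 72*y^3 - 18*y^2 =72*y^3 + 312*y^2 + 288*y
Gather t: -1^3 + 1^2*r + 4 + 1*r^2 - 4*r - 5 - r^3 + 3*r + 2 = -r^3 + r^2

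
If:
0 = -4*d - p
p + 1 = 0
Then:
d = 1/4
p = -1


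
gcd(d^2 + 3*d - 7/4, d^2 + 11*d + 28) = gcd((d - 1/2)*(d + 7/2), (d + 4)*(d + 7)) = 1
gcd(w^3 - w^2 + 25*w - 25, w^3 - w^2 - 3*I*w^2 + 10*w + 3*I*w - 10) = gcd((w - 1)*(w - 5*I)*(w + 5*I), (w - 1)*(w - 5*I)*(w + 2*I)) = w^2 + w*(-1 - 5*I) + 5*I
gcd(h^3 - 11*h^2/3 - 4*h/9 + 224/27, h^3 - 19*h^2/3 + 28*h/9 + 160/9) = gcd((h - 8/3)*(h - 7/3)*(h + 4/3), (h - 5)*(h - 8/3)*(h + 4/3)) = h^2 - 4*h/3 - 32/9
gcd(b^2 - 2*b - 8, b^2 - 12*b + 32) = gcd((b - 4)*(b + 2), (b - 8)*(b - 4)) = b - 4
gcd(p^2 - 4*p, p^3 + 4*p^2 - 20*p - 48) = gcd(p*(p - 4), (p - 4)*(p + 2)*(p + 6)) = p - 4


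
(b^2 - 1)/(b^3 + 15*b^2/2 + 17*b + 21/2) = 2*(b - 1)/(2*b^2 + 13*b + 21)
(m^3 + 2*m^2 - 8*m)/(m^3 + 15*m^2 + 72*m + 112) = m*(m - 2)/(m^2 + 11*m + 28)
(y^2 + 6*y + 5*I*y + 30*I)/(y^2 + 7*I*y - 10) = (y + 6)/(y + 2*I)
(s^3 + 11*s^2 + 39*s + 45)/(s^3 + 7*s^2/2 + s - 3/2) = 2*(s^2 + 8*s + 15)/(2*s^2 + s - 1)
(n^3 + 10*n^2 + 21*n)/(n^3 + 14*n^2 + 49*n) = (n + 3)/(n + 7)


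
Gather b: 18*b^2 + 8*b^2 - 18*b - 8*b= 26*b^2 - 26*b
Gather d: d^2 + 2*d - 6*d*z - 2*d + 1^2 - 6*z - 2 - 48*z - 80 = d^2 - 6*d*z - 54*z - 81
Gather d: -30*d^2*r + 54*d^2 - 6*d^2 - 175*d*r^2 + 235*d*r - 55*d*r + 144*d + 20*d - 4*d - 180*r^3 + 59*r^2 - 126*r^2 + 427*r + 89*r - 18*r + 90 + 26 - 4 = d^2*(48 - 30*r) + d*(-175*r^2 + 180*r + 160) - 180*r^3 - 67*r^2 + 498*r + 112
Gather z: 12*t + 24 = 12*t + 24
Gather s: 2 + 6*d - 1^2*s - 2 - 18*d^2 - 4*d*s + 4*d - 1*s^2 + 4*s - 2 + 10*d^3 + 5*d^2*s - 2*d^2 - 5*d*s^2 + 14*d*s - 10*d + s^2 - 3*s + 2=10*d^3 - 20*d^2 - 5*d*s^2 + s*(5*d^2 + 10*d)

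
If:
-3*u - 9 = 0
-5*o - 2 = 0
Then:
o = -2/5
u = -3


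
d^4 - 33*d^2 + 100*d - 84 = (d - 3)*(d - 2)^2*(d + 7)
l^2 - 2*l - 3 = (l - 3)*(l + 1)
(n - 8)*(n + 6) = n^2 - 2*n - 48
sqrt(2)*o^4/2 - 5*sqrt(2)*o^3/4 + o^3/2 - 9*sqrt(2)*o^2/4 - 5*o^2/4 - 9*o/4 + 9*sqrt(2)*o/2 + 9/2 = (o - 3)*(o - 3/2)*(o + 2)*(sqrt(2)*o/2 + 1/2)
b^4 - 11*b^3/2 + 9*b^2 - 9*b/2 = b*(b - 3)*(b - 3/2)*(b - 1)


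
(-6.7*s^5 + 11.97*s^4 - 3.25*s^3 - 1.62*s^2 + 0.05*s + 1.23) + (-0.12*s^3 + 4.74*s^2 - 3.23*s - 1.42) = -6.7*s^5 + 11.97*s^4 - 3.37*s^3 + 3.12*s^2 - 3.18*s - 0.19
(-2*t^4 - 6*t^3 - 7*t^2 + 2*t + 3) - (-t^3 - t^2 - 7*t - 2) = -2*t^4 - 5*t^3 - 6*t^2 + 9*t + 5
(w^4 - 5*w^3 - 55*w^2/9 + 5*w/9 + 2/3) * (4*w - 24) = 4*w^5 - 44*w^4 + 860*w^3/9 + 1340*w^2/9 - 32*w/3 - 16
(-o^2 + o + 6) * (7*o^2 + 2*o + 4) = -7*o^4 + 5*o^3 + 40*o^2 + 16*o + 24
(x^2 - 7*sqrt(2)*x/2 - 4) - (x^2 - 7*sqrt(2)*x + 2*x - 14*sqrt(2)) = -2*x + 7*sqrt(2)*x/2 - 4 + 14*sqrt(2)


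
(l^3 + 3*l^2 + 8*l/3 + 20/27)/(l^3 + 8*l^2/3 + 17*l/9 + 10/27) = (3*l + 2)/(3*l + 1)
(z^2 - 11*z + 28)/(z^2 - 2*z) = (z^2 - 11*z + 28)/(z*(z - 2))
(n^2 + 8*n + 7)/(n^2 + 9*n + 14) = (n + 1)/(n + 2)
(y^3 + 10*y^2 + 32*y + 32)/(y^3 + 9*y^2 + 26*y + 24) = (y + 4)/(y + 3)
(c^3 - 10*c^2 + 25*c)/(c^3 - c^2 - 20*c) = (c - 5)/(c + 4)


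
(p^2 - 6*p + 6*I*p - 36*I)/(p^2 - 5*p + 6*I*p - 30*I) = (p - 6)/(p - 5)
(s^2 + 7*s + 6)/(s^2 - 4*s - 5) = (s + 6)/(s - 5)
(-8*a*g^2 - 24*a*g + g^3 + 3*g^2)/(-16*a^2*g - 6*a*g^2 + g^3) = (g + 3)/(2*a + g)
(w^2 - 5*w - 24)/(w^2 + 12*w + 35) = (w^2 - 5*w - 24)/(w^2 + 12*w + 35)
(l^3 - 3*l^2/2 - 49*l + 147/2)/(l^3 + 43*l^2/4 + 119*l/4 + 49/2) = 2*(2*l^2 - 17*l + 21)/(4*l^2 + 15*l + 14)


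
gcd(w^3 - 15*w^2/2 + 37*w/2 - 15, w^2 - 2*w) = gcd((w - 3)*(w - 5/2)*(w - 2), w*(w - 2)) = w - 2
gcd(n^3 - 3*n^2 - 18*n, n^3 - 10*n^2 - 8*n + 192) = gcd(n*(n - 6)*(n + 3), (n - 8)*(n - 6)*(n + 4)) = n - 6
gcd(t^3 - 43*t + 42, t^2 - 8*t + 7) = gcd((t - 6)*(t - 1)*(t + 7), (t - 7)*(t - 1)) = t - 1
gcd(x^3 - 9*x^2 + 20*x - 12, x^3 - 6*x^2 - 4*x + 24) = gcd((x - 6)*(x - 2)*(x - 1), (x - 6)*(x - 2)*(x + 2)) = x^2 - 8*x + 12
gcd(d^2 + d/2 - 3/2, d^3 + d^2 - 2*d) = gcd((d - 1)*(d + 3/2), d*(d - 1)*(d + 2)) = d - 1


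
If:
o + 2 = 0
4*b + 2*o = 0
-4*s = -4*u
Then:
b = 1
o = -2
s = u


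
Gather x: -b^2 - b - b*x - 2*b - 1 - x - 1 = -b^2 - 3*b + x*(-b - 1) - 2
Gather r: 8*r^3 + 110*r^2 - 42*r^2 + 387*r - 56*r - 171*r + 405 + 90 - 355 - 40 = 8*r^3 + 68*r^2 + 160*r + 100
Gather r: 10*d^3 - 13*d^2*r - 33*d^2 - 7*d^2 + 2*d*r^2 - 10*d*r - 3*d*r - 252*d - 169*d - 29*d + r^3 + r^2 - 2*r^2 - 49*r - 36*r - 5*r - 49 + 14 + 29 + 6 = 10*d^3 - 40*d^2 - 450*d + r^3 + r^2*(2*d - 1) + r*(-13*d^2 - 13*d - 90)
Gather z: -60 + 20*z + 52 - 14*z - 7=6*z - 15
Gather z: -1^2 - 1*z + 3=2 - z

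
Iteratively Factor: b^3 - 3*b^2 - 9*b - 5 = (b + 1)*(b^2 - 4*b - 5) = (b - 5)*(b + 1)*(b + 1)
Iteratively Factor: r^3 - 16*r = (r)*(r^2 - 16) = r*(r + 4)*(r - 4)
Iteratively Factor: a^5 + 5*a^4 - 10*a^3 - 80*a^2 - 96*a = (a + 2)*(a^4 + 3*a^3 - 16*a^2 - 48*a) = (a + 2)*(a + 3)*(a^3 - 16*a) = (a + 2)*(a + 3)*(a + 4)*(a^2 - 4*a) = a*(a + 2)*(a + 3)*(a + 4)*(a - 4)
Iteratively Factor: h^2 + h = (h + 1)*(h)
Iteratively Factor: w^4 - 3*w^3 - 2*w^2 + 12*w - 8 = (w + 2)*(w^3 - 5*w^2 + 8*w - 4) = (w - 2)*(w + 2)*(w^2 - 3*w + 2) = (w - 2)^2*(w + 2)*(w - 1)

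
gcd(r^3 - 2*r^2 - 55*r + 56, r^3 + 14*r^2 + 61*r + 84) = r + 7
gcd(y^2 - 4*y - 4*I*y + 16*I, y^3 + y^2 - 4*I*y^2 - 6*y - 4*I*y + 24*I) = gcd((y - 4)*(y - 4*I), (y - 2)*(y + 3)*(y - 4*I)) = y - 4*I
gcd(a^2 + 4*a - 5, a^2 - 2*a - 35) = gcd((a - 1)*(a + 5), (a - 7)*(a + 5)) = a + 5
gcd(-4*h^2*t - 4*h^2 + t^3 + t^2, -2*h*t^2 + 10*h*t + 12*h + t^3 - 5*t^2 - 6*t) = -2*h*t - 2*h + t^2 + t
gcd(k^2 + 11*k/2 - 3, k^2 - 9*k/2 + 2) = k - 1/2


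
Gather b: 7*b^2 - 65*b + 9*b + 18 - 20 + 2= 7*b^2 - 56*b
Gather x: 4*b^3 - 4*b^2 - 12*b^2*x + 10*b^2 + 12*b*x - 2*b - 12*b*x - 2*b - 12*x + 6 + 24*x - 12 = 4*b^3 + 6*b^2 - 4*b + x*(12 - 12*b^2) - 6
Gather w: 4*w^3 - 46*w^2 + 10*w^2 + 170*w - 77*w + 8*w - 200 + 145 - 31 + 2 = 4*w^3 - 36*w^2 + 101*w - 84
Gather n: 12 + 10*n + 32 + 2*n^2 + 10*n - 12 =2*n^2 + 20*n + 32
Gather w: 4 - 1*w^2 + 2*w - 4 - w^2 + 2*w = -2*w^2 + 4*w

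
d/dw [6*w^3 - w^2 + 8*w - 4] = 18*w^2 - 2*w + 8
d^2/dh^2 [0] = 0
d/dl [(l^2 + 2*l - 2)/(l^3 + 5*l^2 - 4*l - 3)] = (-l^4 - 4*l^3 - 8*l^2 + 14*l - 14)/(l^6 + 10*l^5 + 17*l^4 - 46*l^3 - 14*l^2 + 24*l + 9)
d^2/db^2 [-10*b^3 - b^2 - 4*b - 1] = -60*b - 2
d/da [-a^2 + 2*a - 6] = 2 - 2*a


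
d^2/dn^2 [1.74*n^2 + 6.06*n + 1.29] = 3.48000000000000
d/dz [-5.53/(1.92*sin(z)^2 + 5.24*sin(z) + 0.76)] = (21.2352*sin(z) + 28.9772)*cos(z)/(1.92*sin(z)^2 + 5.24*sin(z) + 0.76)^2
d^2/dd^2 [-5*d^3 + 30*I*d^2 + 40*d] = -30*d + 60*I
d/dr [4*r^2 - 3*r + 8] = 8*r - 3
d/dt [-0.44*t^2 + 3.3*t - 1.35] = 3.3 - 0.88*t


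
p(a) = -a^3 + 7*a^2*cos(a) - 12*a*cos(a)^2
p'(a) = -7*a^2*sin(a) - 3*a^2 + 24*a*sin(a)*cos(a) + 14*a*cos(a) - 12*cos(a)^2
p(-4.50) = 63.64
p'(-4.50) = -164.31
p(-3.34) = -0.77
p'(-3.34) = 0.94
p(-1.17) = 7.48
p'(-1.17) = 6.59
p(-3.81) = 3.72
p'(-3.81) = -27.58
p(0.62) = -2.98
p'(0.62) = 3.44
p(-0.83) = 8.36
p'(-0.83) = -1.90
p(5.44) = -52.09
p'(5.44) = 46.42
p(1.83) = -13.58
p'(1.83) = -50.94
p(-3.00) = -0.09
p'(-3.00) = 1.65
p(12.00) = -979.94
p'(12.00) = 111.68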